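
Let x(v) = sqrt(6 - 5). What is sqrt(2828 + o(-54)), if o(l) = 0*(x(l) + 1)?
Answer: 2*sqrt(707) ≈ 53.179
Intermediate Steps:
x(v) = 1 (x(v) = sqrt(1) = 1)
o(l) = 0 (o(l) = 0*(1 + 1) = 0*2 = 0)
sqrt(2828 + o(-54)) = sqrt(2828 + 0) = sqrt(2828) = 2*sqrt(707)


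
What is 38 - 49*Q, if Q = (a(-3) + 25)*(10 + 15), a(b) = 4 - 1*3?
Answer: -31812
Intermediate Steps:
a(b) = 1 (a(b) = 4 - 3 = 1)
Q = 650 (Q = (1 + 25)*(10 + 15) = 26*25 = 650)
38 - 49*Q = 38 - 49*650 = 38 - 31850 = -31812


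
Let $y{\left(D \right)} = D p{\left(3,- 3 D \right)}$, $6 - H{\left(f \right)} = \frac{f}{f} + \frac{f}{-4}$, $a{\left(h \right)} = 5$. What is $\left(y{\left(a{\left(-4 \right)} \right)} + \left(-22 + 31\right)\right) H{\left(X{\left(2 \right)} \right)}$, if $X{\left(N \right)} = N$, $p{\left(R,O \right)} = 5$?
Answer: $187$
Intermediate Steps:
$H{\left(f \right)} = 5 + \frac{f}{4}$ ($H{\left(f \right)} = 6 - \left(\frac{f}{f} + \frac{f}{-4}\right) = 6 - \left(1 + f \left(- \frac{1}{4}\right)\right) = 6 - \left(1 - \frac{f}{4}\right) = 6 + \left(-1 + \frac{f}{4}\right) = 5 + \frac{f}{4}$)
$y{\left(D \right)} = 5 D$ ($y{\left(D \right)} = D 5 = 5 D$)
$\left(y{\left(a{\left(-4 \right)} \right)} + \left(-22 + 31\right)\right) H{\left(X{\left(2 \right)} \right)} = \left(5 \cdot 5 + \left(-22 + 31\right)\right) \left(5 + \frac{1}{4} \cdot 2\right) = \left(25 + 9\right) \left(5 + \frac{1}{2}\right) = 34 \cdot \frac{11}{2} = 187$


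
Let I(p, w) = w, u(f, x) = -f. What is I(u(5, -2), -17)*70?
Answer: -1190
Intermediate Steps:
I(u(5, -2), -17)*70 = -17*70 = -1190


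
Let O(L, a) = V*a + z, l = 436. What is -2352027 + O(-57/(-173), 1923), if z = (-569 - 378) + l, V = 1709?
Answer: 933869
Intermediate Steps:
z = -511 (z = (-569 - 378) + 436 = -947 + 436 = -511)
O(L, a) = -511 + 1709*a (O(L, a) = 1709*a - 511 = -511 + 1709*a)
-2352027 + O(-57/(-173), 1923) = -2352027 + (-511 + 1709*1923) = -2352027 + (-511 + 3286407) = -2352027 + 3285896 = 933869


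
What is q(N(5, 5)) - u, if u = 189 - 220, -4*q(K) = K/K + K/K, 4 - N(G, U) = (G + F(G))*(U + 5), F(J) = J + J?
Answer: 61/2 ≈ 30.500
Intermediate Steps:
F(J) = 2*J
N(G, U) = 4 - 3*G*(5 + U) (N(G, U) = 4 - (G + 2*G)*(U + 5) = 4 - 3*G*(5 + U))
q(K) = -½ (q(K) = -(K/K + K/K)/4 = -(1 + 1)/4 = -¼*2 = -½)
u = -31
q(N(5, 5)) - u = -½ - 1*(-31) = -½ + 31 = 61/2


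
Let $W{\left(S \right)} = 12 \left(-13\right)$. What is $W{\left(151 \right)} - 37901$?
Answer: $-38057$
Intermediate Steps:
$W{\left(S \right)} = -156$
$W{\left(151 \right)} - 37901 = -156 - 37901 = -38057$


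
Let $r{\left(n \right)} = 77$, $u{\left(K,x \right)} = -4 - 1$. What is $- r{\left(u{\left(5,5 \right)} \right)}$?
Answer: $-77$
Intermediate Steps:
$u{\left(K,x \right)} = -5$
$- r{\left(u{\left(5,5 \right)} \right)} = \left(-1\right) 77 = -77$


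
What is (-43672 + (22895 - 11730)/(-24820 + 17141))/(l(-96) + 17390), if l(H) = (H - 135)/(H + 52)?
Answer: -191639116/76330357 ≈ -2.5107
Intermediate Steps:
l(H) = (-135 + H)/(52 + H)
(-43672 + (22895 - 11730)/(-24820 + 17141))/(l(-96) + 17390) = (-43672 + (22895 - 11730)/(-24820 + 17141))/((-135 - 96)/(52 - 96) + 17390) = (-43672 + 11165/(-7679))/(-231/(-44) + 17390) = (-43672 + 11165*(-1/7679))/(-1/44*(-231) + 17390) = (-43672 - 1595/1097)/(21/4 + 17390) = -47909779/(1097*69581/4) = -47909779/1097*4/69581 = -191639116/76330357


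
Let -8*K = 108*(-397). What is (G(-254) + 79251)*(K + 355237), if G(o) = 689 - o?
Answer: 28917675721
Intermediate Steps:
K = 10719/2 (K = -27*(-397)/2 = -⅛*(-42876) = 10719/2 ≈ 5359.5)
(G(-254) + 79251)*(K + 355237) = ((689 - 1*(-254)) + 79251)*(10719/2 + 355237) = ((689 + 254) + 79251)*(721193/2) = (943 + 79251)*(721193/2) = 80194*(721193/2) = 28917675721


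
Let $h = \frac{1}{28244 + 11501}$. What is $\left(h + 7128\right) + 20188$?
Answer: $\frac{1085674421}{39745} \approx 27316.0$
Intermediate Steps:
$h = \frac{1}{39745} \approx 2.516 \cdot 10^{-5}$
$\left(h + 7128\right) + 20188 = \left(\frac{1}{39745} + 7128\right) + 20188 = \frac{283302361}{39745} + 20188 = \frac{1085674421}{39745}$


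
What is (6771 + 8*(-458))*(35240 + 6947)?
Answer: 131075009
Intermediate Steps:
(6771 + 8*(-458))*(35240 + 6947) = (6771 - 3664)*42187 = 3107*42187 = 131075009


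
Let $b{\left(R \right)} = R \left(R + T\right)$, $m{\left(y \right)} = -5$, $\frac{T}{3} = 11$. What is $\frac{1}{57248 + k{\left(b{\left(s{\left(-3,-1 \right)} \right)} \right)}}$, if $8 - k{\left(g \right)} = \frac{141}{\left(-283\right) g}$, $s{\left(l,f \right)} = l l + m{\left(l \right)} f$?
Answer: $\frac{3962}{226848275} \approx 1.7465 \cdot 10^{-5}$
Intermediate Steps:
$T = 33$ ($T = 3 \cdot 11 = 33$)
$s{\left(l,f \right)} = l^{2} - 5 f$ ($s{\left(l,f \right)} = l l - 5 f = l^{2} - 5 f$)
$b{\left(R \right)} = R \left(33 + R\right)$ ($b{\left(R \right)} = R \left(R + 33\right) = R \left(33 + R\right)$)
$k{\left(g \right)} = 8 + \frac{141}{283 g}$ ($k{\left(g \right)} = 8 - \frac{141}{\left(-283\right) g} = 8 - 141 \left(- \frac{1}{283 g}\right) = 8 - - \frac{141}{283 g} = 8 + \frac{141}{283 g}$)
$\frac{1}{57248 + k{\left(b{\left(s{\left(-3,-1 \right)} \right)} \right)}} = \frac{1}{57248 + \left(8 + \frac{141}{283 \left(\left(-3\right)^{2} - -5\right) \left(33 - \left(-5 - \left(-3\right)^{2}\right)\right)}\right)} = \frac{1}{57248 + \left(8 + \frac{141}{283 \left(9 + 5\right) \left(33 + \left(9 + 5\right)\right)}\right)} = \frac{1}{57248 + \left(8 + \frac{141}{283 \cdot 14 \left(33 + 14\right)}\right)} = \frac{1}{57248 + \left(8 + \frac{141}{283 \cdot 14 \cdot 47}\right)} = \frac{1}{57248 + \left(8 + \frac{141}{283 \cdot 658}\right)} = \frac{1}{57248 + \left(8 + \frac{141}{283} \cdot \frac{1}{658}\right)} = \frac{1}{57248 + \left(8 + \frac{3}{3962}\right)} = \frac{1}{57248 + \frac{31699}{3962}} = \frac{1}{\frac{226848275}{3962}} = \frac{3962}{226848275}$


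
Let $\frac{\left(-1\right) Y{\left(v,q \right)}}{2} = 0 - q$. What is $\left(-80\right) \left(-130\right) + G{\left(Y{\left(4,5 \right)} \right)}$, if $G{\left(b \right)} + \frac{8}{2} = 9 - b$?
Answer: $10395$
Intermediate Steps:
$Y{\left(v,q \right)} = 2 q$ ($Y{\left(v,q \right)} = - 2 \left(0 - q\right) = - 2 \left(- q\right) = 2 q$)
$G{\left(b \right)} = 5 - b$ ($G{\left(b \right)} = -4 - \left(-9 + b\right) = 5 - b$)
$\left(-80\right) \left(-130\right) + G{\left(Y{\left(4,5 \right)} \right)} = \left(-80\right) \left(-130\right) + \left(5 - 2 \cdot 5\right) = 10400 + \left(5 - 10\right) = 10400 - 5 = 10395$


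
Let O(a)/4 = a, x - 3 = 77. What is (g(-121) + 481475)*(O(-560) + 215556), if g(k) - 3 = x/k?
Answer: 12427525221528/121 ≈ 1.0271e+11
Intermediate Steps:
x = 80 (x = 3 + 77 = 80)
O(a) = 4*a
g(k) = 3 + 80/k
(g(-121) + 481475)*(O(-560) + 215556) = ((3 + 80/(-121)) + 481475)*(4*(-560) + 215556) = ((3 + 80*(-1/121)) + 481475)*(-2240 + 215556) = ((3 - 80/121) + 481475)*213316 = (283/121 + 481475)*213316 = (58258758/121)*213316 = 12427525221528/121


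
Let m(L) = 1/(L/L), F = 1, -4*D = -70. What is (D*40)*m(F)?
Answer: 700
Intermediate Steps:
D = 35/2 (D = -1/4*(-70) = 35/2 ≈ 17.500)
m(L) = 1 (m(L) = 1/1 = 1)
(D*40)*m(F) = ((35/2)*40)*1 = 700*1 = 700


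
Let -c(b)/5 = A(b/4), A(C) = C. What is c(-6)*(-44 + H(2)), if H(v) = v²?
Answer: -300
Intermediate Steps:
c(b) = -5*b/4
c(-6)*(-44 + H(2)) = (-5/4*(-6))*(-44 + 2²) = 15*(-44 + 4)/2 = (15/2)*(-40) = -300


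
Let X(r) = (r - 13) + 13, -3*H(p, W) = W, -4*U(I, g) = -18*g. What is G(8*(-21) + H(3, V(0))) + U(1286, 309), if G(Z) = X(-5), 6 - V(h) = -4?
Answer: 2771/2 ≈ 1385.5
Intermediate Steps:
U(I, g) = 9*g/2 (U(I, g) = -(-9)*g/2 = 9*g/2)
V(h) = 10 (V(h) = 6 - 1*(-4) = 6 + 4 = 10)
H(p, W) = -W/3
X(r) = r (X(r) = (-13 + r) + 13 = r)
G(Z) = -5
G(8*(-21) + H(3, V(0))) + U(1286, 309) = -5 + (9/2)*309 = -5 + 2781/2 = 2771/2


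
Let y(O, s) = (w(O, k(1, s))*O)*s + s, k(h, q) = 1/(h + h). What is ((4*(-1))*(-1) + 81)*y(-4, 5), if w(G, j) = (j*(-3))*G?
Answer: -9775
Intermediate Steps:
k(h, q) = 1/(2*h)
w(G, j) = -3*G*j (w(G, j) = (-3*j)*G = -3*G*j)
y(O, s) = s - 3*s*O²/2 (y(O, s) = ((-3*O*(½)/1)*O)*s + s = ((-3*O*(½)*1)*O)*s + s = ((-3*O*½)*O)*s + s = ((-3*O/2)*O)*s + s = (-3*O²/2)*s + s = -3*s*O²/2 + s = s - 3*s*O²/2)
((4*(-1))*(-1) + 81)*y(-4, 5) = ((4*(-1))*(-1) + 81)*((½)*5*(2 - 3*(-4)²)) = (-4*(-1) + 81)*((½)*5*(2 - 3*16)) = (4 + 81)*((½)*5*(2 - 48)) = 85*((½)*5*(-46)) = 85*(-115) = -9775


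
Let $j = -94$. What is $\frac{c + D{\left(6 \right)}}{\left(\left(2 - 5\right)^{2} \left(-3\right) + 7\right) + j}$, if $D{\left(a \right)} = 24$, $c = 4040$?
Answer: $- \frac{2032}{57} \approx -35.649$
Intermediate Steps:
$\frac{c + D{\left(6 \right)}}{\left(\left(2 - 5\right)^{2} \left(-3\right) + 7\right) + j} = \frac{4040 + 24}{\left(\left(2 - 5\right)^{2} \left(-3\right) + 7\right) - 94} = \frac{4064}{\left(\left(-3\right)^{2} \left(-3\right) + 7\right) - 94} = \frac{4064}{\left(9 \left(-3\right) + 7\right) - 94} = \frac{4064}{\left(-27 + 7\right) - 94} = \frac{4064}{-20 - 94} = \frac{4064}{-114} = 4064 \left(- \frac{1}{114}\right) = - \frac{2032}{57}$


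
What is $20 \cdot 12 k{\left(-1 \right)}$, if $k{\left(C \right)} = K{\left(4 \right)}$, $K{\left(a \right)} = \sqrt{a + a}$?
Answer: $480 \sqrt{2} \approx 678.82$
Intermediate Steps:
$K{\left(a \right)} = \sqrt{2} \sqrt{a}$ ($K{\left(a \right)} = \sqrt{2 a} = \sqrt{2} \sqrt{a}$)
$k{\left(C \right)} = 2 \sqrt{2}$ ($k{\left(C \right)} = \sqrt{2} \sqrt{4} = \sqrt{2} \cdot 2 = 2 \sqrt{2}$)
$20 \cdot 12 k{\left(-1 \right)} = 20 \cdot 12 \cdot 2 \sqrt{2} = 240 \cdot 2 \sqrt{2} = 480 \sqrt{2}$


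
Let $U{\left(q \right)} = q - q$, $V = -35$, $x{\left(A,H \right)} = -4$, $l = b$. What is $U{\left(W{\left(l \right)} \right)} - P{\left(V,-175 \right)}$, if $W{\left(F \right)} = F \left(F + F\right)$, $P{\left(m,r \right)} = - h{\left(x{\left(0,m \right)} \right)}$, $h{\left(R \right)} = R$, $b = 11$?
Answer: $-4$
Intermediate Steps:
$l = 11$
$P{\left(m,r \right)} = 4$ ($P{\left(m,r \right)} = \left(-1\right) \left(-4\right) = 4$)
$W{\left(F \right)} = 2 F^{2}$ ($W{\left(F \right)} = F 2 F = 2 F^{2}$)
$U{\left(q \right)} = 0$
$U{\left(W{\left(l \right)} \right)} - P{\left(V,-175 \right)} = 0 - 4 = -4$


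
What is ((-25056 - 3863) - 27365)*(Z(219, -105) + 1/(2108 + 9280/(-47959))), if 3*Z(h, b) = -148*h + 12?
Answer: 15362063577874511/25272073 ≈ 6.0787e+8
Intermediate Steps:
Z(h, b) = 4 - 148*h/3 (Z(h, b) = (-148*h + 12)/3 = (12 - 148*h)/3 = 4 - 148*h/3)
((-25056 - 3863) - 27365)*(Z(219, -105) + 1/(2108 + 9280/(-47959))) = ((-25056 - 3863) - 27365)*((4 - 148/3*219) + 1/(2108 + 9280/(-47959))) = (-28919 - 27365)*((4 - 10804) + 1/(2108 + 9280*(-1/47959))) = -56284*(-10800 + 1/(2108 - 9280/47959)) = -56284*(-10800 + 1/(101088292/47959)) = -56284*(-10800 + 47959/101088292) = -56284*(-1091753505641/101088292) = 15362063577874511/25272073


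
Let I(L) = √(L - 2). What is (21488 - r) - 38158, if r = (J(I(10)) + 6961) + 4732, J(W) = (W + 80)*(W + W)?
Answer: -28379 - 320*√2 ≈ -28832.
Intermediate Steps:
I(L) = √(-2 + L)
J(W) = 2*W*(80 + W) (J(W) = (80 + W)*(2*W) = 2*W*(80 + W))
r = 11693 + 4*√2*(80 + 2*√2) (r = (2*√(-2 + 10)*(80 + √(-2 + 10)) + 6961) + 4732 = (2*√8*(80 + √8) + 6961) + 4732 = (2*(2*√2)*(80 + 2*√2) + 6961) + 4732 = (4*√2*(80 + 2*√2) + 6961) + 4732 = (6961 + 4*√2*(80 + 2*√2)) + 4732 = 11693 + 4*√2*(80 + 2*√2) ≈ 12162.)
(21488 - r) - 38158 = (21488 - (11709 + 320*√2)) - 38158 = (21488 + (-11709 - 320*√2)) - 38158 = (9779 - 320*√2) - 38158 = -28379 - 320*√2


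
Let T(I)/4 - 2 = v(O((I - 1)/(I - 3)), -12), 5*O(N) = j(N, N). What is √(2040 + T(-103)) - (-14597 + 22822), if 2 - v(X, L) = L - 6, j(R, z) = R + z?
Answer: -8225 + 4*√133 ≈ -8178.9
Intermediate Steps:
O(N) = 2*N/5 (O(N) = (N + N)/5 = (2*N)/5 = 2*N/5)
v(X, L) = 8 - L (v(X, L) = 2 - (L - 6) = 2 - (-6 + L) = 2 + (6 - L) = 8 - L)
T(I) = 88 (T(I) = 8 + 4*(8 - 1*(-12)) = 8 + 4*(8 + 12) = 8 + 4*20 = 8 + 80 = 88)
√(2040 + T(-103)) - (-14597 + 22822) = √(2040 + 88) - (-14597 + 22822) = √2128 - 1*8225 = 4*√133 - 8225 = -8225 + 4*√133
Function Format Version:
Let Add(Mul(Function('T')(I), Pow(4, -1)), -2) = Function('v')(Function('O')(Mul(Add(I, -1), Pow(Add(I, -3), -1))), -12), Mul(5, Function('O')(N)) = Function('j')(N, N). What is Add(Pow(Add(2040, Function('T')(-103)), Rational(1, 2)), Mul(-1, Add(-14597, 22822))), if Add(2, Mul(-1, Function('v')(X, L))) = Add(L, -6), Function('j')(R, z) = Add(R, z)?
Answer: Add(-8225, Mul(4, Pow(133, Rational(1, 2)))) ≈ -8178.9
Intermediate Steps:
Function('O')(N) = Mul(Rational(2, 5), N) (Function('O')(N) = Mul(Rational(1, 5), Add(N, N)) = Mul(Rational(1, 5), Mul(2, N)) = Mul(Rational(2, 5), N))
Function('v')(X, L) = Add(8, Mul(-1, L)) (Function('v')(X, L) = Add(2, Mul(-1, Add(L, -6))) = Add(2, Mul(-1, Add(-6, L))) = Add(2, Add(6, Mul(-1, L))) = Add(8, Mul(-1, L)))
Function('T')(I) = 88 (Function('T')(I) = Add(8, Mul(4, Add(8, Mul(-1, -12)))) = Add(8, Mul(4, Add(8, 12))) = Add(8, Mul(4, 20)) = Add(8, 80) = 88)
Add(Pow(Add(2040, Function('T')(-103)), Rational(1, 2)), Mul(-1, Add(-14597, 22822))) = Add(Pow(Add(2040, 88), Rational(1, 2)), Mul(-1, Add(-14597, 22822))) = Add(Pow(2128, Rational(1, 2)), Mul(-1, 8225)) = Add(Mul(4, Pow(133, Rational(1, 2))), -8225) = Add(-8225, Mul(4, Pow(133, Rational(1, 2))))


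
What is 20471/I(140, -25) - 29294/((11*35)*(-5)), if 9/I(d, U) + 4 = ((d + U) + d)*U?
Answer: -251374916179/17325 ≈ -1.4509e+7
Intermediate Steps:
I(d, U) = 9/(-4 + U*(U + 2*d)) (I(d, U) = 9/(-4 + ((d + U) + d)*U) = 9/(-4 + ((U + d) + d)*U) = 9/(-4 + (U + 2*d)*U) = 9/(-4 + U*(U + 2*d)))
20471/I(140, -25) - 29294/((11*35)*(-5)) = 20471/((9/(-4 + (-25)² + 2*(-25)*140))) - 29294/((11*35)*(-5)) = 20471/((9/(-4 + 625 - 7000))) - 29294/(385*(-5)) = 20471/((9/(-6379))) - 29294/(-1925) = 20471/((9*(-1/6379))) - 29294*(-1/1925) = 20471/(-9/6379) + 29294/1925 = 20471*(-6379/9) + 29294/1925 = -130584509/9 + 29294/1925 = -251374916179/17325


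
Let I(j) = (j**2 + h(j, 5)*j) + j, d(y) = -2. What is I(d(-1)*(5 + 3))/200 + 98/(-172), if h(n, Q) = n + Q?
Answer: 3247/2150 ≈ 1.5102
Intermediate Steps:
h(n, Q) = Q + n
I(j) = j + j**2 + j*(5 + j) (I(j) = (j**2 + (5 + j)*j) + j = (j**2 + j*(5 + j)) + j = j + j**2 + j*(5 + j))
I(d(-1)*(5 + 3))/200 + 98/(-172) = (2*(-2*(5 + 3))*(3 - 2*(5 + 3)))/200 + 98/(-172) = (2*(-2*8)*(3 - 2*8))*(1/200) + 98*(-1/172) = (2*(-16)*(3 - 16))*(1/200) - 49/86 = (2*(-16)*(-13))*(1/200) - 49/86 = 416*(1/200) - 49/86 = 52/25 - 49/86 = 3247/2150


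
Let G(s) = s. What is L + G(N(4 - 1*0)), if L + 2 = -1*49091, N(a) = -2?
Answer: -49095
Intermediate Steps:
L = -49093 (L = -2 - 1*49091 = -2 - 49091 = -49093)
L + G(N(4 - 1*0)) = -49093 - 2 = -49095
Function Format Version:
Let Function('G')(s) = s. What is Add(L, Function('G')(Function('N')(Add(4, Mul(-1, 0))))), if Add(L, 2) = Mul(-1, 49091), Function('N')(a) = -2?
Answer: -49095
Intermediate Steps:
L = -49093 (L = Add(-2, Mul(-1, 49091)) = Add(-2, -49091) = -49093)
Add(L, Function('G')(Function('N')(Add(4, Mul(-1, 0))))) = Add(-49093, -2) = -49095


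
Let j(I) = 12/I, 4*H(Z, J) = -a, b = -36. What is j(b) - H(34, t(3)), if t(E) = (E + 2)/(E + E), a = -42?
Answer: -65/6 ≈ -10.833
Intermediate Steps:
t(E) = (2 + E)/(2*E) (t(E) = (2 + E)/((2*E)) = (2 + E)*(1/(2*E)) = (2 + E)/(2*E))
H(Z, J) = 21/2 (H(Z, J) = (-1*(-42))/4 = (¼)*42 = 21/2)
j(b) - H(34, t(3)) = 12/(-36) - 1*21/2 = 12*(-1/36) - 21/2 = -⅓ - 21/2 = -65/6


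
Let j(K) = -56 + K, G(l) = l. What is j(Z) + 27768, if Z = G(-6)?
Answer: 27706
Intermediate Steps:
Z = -6
j(Z) + 27768 = (-56 - 6) + 27768 = -62 + 27768 = 27706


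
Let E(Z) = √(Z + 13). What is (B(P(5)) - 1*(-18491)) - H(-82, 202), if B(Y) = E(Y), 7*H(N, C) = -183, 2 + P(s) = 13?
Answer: 129620/7 + 2*√6 ≈ 18522.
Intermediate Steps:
E(Z) = √(13 + Z)
P(s) = 11 (P(s) = -2 + 13 = 11)
H(N, C) = -183/7 (H(N, C) = (⅐)*(-183) = -183/7)
B(Y) = √(13 + Y)
(B(P(5)) - 1*(-18491)) - H(-82, 202) = (√(13 + 11) - 1*(-18491)) - 1*(-183/7) = (√24 + 18491) + 183/7 = (2*√6 + 18491) + 183/7 = (18491 + 2*√6) + 183/7 = 129620/7 + 2*√6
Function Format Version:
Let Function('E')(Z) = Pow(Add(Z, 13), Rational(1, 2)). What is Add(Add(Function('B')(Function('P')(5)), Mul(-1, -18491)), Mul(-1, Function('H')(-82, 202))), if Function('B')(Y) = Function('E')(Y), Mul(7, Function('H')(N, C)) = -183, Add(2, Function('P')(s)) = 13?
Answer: Add(Rational(129620, 7), Mul(2, Pow(6, Rational(1, 2)))) ≈ 18522.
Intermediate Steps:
Function('E')(Z) = Pow(Add(13, Z), Rational(1, 2))
Function('P')(s) = 11 (Function('P')(s) = Add(-2, 13) = 11)
Function('H')(N, C) = Rational(-183, 7) (Function('H')(N, C) = Mul(Rational(1, 7), -183) = Rational(-183, 7))
Function('B')(Y) = Pow(Add(13, Y), Rational(1, 2))
Add(Add(Function('B')(Function('P')(5)), Mul(-1, -18491)), Mul(-1, Function('H')(-82, 202))) = Add(Add(Pow(Add(13, 11), Rational(1, 2)), Mul(-1, -18491)), Mul(-1, Rational(-183, 7))) = Add(Add(Pow(24, Rational(1, 2)), 18491), Rational(183, 7)) = Add(Add(Mul(2, Pow(6, Rational(1, 2))), 18491), Rational(183, 7)) = Add(Add(18491, Mul(2, Pow(6, Rational(1, 2)))), Rational(183, 7)) = Add(Rational(129620, 7), Mul(2, Pow(6, Rational(1, 2))))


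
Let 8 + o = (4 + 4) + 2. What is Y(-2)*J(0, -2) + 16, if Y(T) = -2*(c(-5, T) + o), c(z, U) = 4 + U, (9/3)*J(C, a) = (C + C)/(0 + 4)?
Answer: 16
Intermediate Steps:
J(C, a) = C/6 (J(C, a) = ((C + C)/(0 + 4))/3 = ((2*C)/4)/3 = ((2*C)*(¼))/3 = (C/2)/3 = C/6)
o = 2 (o = -8 + ((4 + 4) + 2) = -8 + (8 + 2) = -8 + 10 = 2)
Y(T) = -12 - 2*T (Y(T) = -2*((4 + T) + 2) = -2*(6 + T) = -12 - 2*T)
Y(-2)*J(0, -2) + 16 = (-12 - 2*(-2))*((⅙)*0) + 16 = (-12 + 4)*0 + 16 = -8*0 + 16 = 0 + 16 = 16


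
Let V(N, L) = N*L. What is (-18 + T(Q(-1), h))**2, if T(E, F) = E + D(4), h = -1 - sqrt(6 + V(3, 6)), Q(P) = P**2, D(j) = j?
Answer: 169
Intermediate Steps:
V(N, L) = L*N
h = -1 - 2*sqrt(6) (h = -1 - sqrt(6 + 6*3) = -1 - sqrt(6 + 18) = -1 - sqrt(24) = -1 - 2*sqrt(6) ≈ -5.8990)
T(E, F) = 4 + E (T(E, F) = E + 4 = 4 + E)
(-18 + T(Q(-1), h))**2 = (-18 + (4 + (-1)**2))**2 = (-18 + (4 + 1))**2 = (-18 + 5)**2 = (-13)**2 = 169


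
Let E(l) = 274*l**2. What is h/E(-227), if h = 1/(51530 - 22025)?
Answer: 1/416579501730 ≈ 2.4005e-12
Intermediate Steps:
h = 1/29505 ≈ 3.3893e-5
h/E(-227) = 1/(29505*((274*(-227)**2))) = 1/(29505*((274*51529))) = (1/29505)/14118946 = (1/29505)*(1/14118946) = 1/416579501730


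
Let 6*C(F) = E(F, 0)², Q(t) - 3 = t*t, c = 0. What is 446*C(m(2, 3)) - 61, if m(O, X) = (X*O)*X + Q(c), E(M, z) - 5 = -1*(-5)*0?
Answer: 5392/3 ≈ 1797.3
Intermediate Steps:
E(M, z) = 5 (E(M, z) = 5 - 1*(-5)*0 = 5 + 5*0 = 5 + 0 = 5)
Q(t) = 3 + t² (Q(t) = 3 + t*t = 3 + t²)
m(O, X) = 3 + O*X² (m(O, X) = (X*O)*X + (3 + 0²) = (O*X)*X + (3 + 0) = O*X² + 3 = 3 + O*X²)
C(F) = 25/6 (C(F) = (⅙)*5² = (⅙)*25 = 25/6)
446*C(m(2, 3)) - 61 = 446*(25/6) - 61 = 5575/3 - 61 = 5392/3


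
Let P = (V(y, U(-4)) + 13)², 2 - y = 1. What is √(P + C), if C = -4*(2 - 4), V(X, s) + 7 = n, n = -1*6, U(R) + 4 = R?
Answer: 2*√2 ≈ 2.8284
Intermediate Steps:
y = 1 (y = 2 - 1*1 = 2 - 1 = 1)
U(R) = -4 + R
n = -6
V(X, s) = -13 (V(X, s) = -7 - 6 = -13)
P = 0 (P = (-13 + 13)² = 0² = 0)
C = 8 (C = -4*(-2) = 8)
√(P + C) = √(0 + 8) = √8 = 2*√2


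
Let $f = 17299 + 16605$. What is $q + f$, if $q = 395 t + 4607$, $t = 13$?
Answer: $43646$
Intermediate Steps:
$q = 9742$ ($q = 395 \cdot 13 + 4607 = 5135 + 4607 = 9742$)
$f = 33904$
$q + f = 9742 + 33904 = 43646$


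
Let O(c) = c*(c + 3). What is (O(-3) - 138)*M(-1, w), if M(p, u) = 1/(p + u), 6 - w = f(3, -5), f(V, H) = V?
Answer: -69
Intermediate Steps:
w = 3 (w = 6 - 1*3 = 6 - 3 = 3)
O(c) = c*(3 + c)
(O(-3) - 138)*M(-1, w) = (-3*(3 - 3) - 138)/(-1 + 3) = (-3*0 - 138)/2 = (0 - 138)*(½) = -138*½ = -69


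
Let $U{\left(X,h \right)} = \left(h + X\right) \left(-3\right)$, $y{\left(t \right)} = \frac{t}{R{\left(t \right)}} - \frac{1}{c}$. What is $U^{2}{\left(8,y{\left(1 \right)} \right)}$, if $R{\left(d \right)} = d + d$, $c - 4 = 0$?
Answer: $\frac{9801}{16} \approx 612.56$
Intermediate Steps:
$c = 4$ ($c = 4 + 0 = 4$)
$R{\left(d \right)} = 2 d$
$y{\left(t \right)} = \frac{1}{4}$ ($y{\left(t \right)} = \frac{t}{2 t} - \frac{1}{4} = t \frac{1}{2 t} - \frac{1}{4} = \frac{1}{2} - \frac{1}{4} = \frac{1}{4}$)
$U{\left(X,h \right)} = - 3 X - 3 h$ ($U{\left(X,h \right)} = \left(X + h\right) \left(-3\right) = - 3 X - 3 h$)
$U^{2}{\left(8,y{\left(1 \right)} \right)} = \left(\left(-3\right) 8 - \frac{3}{4}\right)^{2} = \left(-24 - \frac{3}{4}\right)^{2} = \left(- \frac{99}{4}\right)^{2} = \frac{9801}{16}$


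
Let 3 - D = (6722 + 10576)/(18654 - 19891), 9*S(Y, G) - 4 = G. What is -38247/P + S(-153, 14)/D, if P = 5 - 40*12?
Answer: 42352967/525225 ≈ 80.638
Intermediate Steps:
P = -475 (P = 5 - 480 = -475)
S(Y, G) = 4/9 + G/9
D = 21009/1237 (D = 3 - (6722 + 10576)/(18654 - 19891) = 3 - 17298/(-1237) = 3 - 17298*(-1)/1237 = 3 - 1*(-17298/1237) = 3 + 17298/1237 = 21009/1237 ≈ 16.984)
-38247/P + S(-153, 14)/D = -38247/(-475) + (4/9 + (⅑)*14)/(21009/1237) = -38247*(-1/475) + (4/9 + 14/9)*(1237/21009) = 2013/25 + 2*(1237/21009) = 2013/25 + 2474/21009 = 42352967/525225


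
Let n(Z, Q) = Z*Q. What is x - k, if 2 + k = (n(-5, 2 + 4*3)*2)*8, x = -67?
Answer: 1055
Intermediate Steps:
n(Z, Q) = Q*Z
k = -1122 (k = -2 + (((2 + 4*3)*(-5))*2)*8 = -2 + (((2 + 12)*(-5))*2)*8 = -2 + ((14*(-5))*2)*8 = -2 - 70*2*8 = -2 - 140*8 = -2 - 1120 = -1122)
x - k = -67 - 1*(-1122) = -67 + 1122 = 1055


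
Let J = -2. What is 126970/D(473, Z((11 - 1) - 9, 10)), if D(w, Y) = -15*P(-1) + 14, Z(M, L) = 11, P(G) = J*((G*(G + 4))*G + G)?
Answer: 63485/37 ≈ 1715.8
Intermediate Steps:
P(G) = -2*G - 2*G**2*(4 + G) (P(G) = -2*((G*(G + 4))*G + G) = -2*((G*(4 + G))*G + G) = -2*(G**2*(4 + G) + G) = -2*(G + G**2*(4 + G)) = -2*G - 2*G**2*(4 + G))
D(w, Y) = 74 (D(w, Y) = -(-30)*(-1)*(1 + (-1)**2 + 4*(-1)) + 14 = -(-30)*(-1)*(1 + 1 - 4) + 14 = -(-30)*(-1)*(-2) + 14 = -15*(-4) + 14 = 60 + 14 = 74)
126970/D(473, Z((11 - 1) - 9, 10)) = 126970/74 = 126970*(1/74) = 63485/37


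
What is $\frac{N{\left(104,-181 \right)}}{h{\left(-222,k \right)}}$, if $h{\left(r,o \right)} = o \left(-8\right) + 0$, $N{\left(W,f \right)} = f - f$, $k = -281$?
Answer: $0$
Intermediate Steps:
$N{\left(W,f \right)} = 0$
$h{\left(r,o \right)} = - 8 o$ ($h{\left(r,o \right)} = - 8 o + 0 = - 8 o$)
$\frac{N{\left(104,-181 \right)}}{h{\left(-222,k \right)}} = \frac{0}{\left(-8\right) \left(-281\right)} = \frac{0}{2248} = 0 \cdot \frac{1}{2248} = 0$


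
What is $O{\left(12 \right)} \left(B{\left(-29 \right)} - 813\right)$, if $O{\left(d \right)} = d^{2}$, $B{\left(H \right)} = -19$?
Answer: $-119808$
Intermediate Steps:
$O{\left(12 \right)} \left(B{\left(-29 \right)} - 813\right) = 12^{2} \left(-19 - 813\right) = 144 \left(-832\right) = -119808$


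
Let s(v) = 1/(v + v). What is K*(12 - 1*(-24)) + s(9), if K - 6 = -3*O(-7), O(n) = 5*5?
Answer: -44711/18 ≈ -2483.9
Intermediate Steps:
O(n) = 25
K = -69 (K = 6 - 3*25 = 6 - 75 = -69)
s(v) = 1/(2*v)
K*(12 - 1*(-24)) + s(9) = -69*(12 - 1*(-24)) + (1/2)/9 = -69*(12 + 24) + (1/2)*(1/9) = -69*36 + 1/18 = -2484 + 1/18 = -44711/18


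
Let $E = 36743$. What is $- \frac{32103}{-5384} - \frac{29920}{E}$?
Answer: $\frac{1018471249}{197824312} \approx 5.1484$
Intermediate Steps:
$- \frac{32103}{-5384} - \frac{29920}{E} = - \frac{32103}{-5384} - \frac{29920}{36743} = \left(-32103\right) \left(- \frac{1}{5384}\right) - \frac{29920}{36743} = \frac{32103}{5384} - \frac{29920}{36743} = \frac{1018471249}{197824312}$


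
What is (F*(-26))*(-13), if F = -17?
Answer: -5746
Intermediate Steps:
(F*(-26))*(-13) = -17*(-26)*(-13) = 442*(-13) = -5746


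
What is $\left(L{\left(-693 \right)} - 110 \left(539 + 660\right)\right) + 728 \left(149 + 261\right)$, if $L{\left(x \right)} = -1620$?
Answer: $164970$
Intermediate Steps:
$\left(L{\left(-693 \right)} - 110 \left(539 + 660\right)\right) + 728 \left(149 + 261\right) = \left(-1620 - 110 \left(539 + 660\right)\right) + 728 \left(149 + 261\right) = \left(-1620 - 131890\right) + 728 \cdot 410 = \left(-1620 - 131890\right) + 298480 = -133510 + 298480 = 164970$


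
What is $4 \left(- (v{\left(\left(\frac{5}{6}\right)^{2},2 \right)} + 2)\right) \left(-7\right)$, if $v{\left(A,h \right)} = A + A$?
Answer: $\frac{854}{9} \approx 94.889$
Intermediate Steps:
$v{\left(A,h \right)} = 2 A$
$4 \left(- (v{\left(\left(\frac{5}{6}\right)^{2},2 \right)} + 2)\right) \left(-7\right) = 4 \left(- (2 \left(\frac{5}{6}\right)^{2} + 2)\right) \left(-7\right) = 4 \left(- (2 \cdot \frac{25}{36} + 2)\right) \left(-7\right) = 4 \left(- (\frac{25}{18} + 2)\right) \left(-7\right) = 4 \left(\left(-1\right) \frac{61}{18}\right) \left(-7\right) = 4 \left(- \frac{61}{18}\right) \left(-7\right) = \left(- \frac{122}{9}\right) \left(-7\right) = \frac{854}{9}$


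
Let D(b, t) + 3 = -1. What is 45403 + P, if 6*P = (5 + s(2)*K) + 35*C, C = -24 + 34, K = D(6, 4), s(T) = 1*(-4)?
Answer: 272789/6 ≈ 45465.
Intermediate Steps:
D(b, t) = -4 (D(b, t) = -3 - 1 = -4)
s(T) = -4
K = -4
C = 10
P = 371/6 (P = ((5 - 4*(-4)) + 35*10)/6 = ((5 + 16) + 350)/6 = (21 + 350)/6 = (1/6)*371 = 371/6 ≈ 61.833)
45403 + P = 45403 + 371/6 = 272789/6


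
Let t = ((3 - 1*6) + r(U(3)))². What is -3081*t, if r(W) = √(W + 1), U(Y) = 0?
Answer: -12324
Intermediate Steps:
r(W) = √(1 + W)
t = 4 (t = ((3 - 1*6) + √(1 + 0))² = ((3 - 6) + √1)² = (-3 + 1)² = (-2)² = 4)
-3081*t = -3081*4 = -12324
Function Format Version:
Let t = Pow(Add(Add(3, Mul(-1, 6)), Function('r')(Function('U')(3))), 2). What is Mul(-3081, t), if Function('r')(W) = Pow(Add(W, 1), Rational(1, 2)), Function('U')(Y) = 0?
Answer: -12324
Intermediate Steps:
Function('r')(W) = Pow(Add(1, W), Rational(1, 2))
t = 4 (t = Pow(Add(Add(3, Mul(-1, 6)), Pow(Add(1, 0), Rational(1, 2))), 2) = Pow(Add(Add(3, -6), Pow(1, Rational(1, 2))), 2) = Pow(Add(-3, 1), 2) = Pow(-2, 2) = 4)
Mul(-3081, t) = Mul(-3081, 4) = -12324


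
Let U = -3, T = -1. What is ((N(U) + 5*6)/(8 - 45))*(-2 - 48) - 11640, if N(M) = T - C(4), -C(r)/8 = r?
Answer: -427630/37 ≈ -11558.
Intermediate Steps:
C(r) = -8*r
N(M) = 31 (N(M) = -1 - (-8)*4 = -1 - 1*(-32) = -1 + 32 = 31)
((N(U) + 5*6)/(8 - 45))*(-2 - 48) - 11640 = ((31 + 5*6)/(8 - 45))*(-2 - 48) - 11640 = ((31 + 30)/(-37))*(-50) - 11640 = (61*(-1/37))*(-50) - 11640 = -61/37*(-50) - 11640 = 3050/37 - 11640 = -427630/37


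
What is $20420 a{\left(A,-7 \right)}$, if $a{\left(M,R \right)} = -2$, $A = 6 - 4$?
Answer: $-40840$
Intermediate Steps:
$A = 2$ ($A = 6 - 4 = 2$)
$20420 a{\left(A,-7 \right)} = 20420 \left(-2\right) = -40840$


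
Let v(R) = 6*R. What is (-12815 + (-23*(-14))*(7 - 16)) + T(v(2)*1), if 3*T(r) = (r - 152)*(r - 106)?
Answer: -33979/3 ≈ -11326.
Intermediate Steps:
T(r) = (-152 + r)*(-106 + r)/3 (T(r) = ((r - 152)*(r - 106))/3 = ((-152 + r)*(-106 + r))/3 = (-152 + r)*(-106 + r)/3)
(-12815 + (-23*(-14))*(7 - 16)) + T(v(2)*1) = (-12815 + (-23*(-14))*(7 - 16)) + (16112/3 - 86*6*2 + ((6*2)*1)²/3) = (-12815 + 322*(-9)) + (16112/3 - 1032 + (12*1)²/3) = (-12815 - 2898) + (16112/3 - 86*12 + (⅓)*12²) = -15713 + (16112/3 - 1032 + (⅓)*144) = -15713 + (16112/3 - 1032 + 48) = -15713 + 13160/3 = -33979/3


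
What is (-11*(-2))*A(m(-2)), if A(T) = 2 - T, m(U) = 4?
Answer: -44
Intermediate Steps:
(-11*(-2))*A(m(-2)) = (-11*(-2))*(2 - 1*4) = 22*(2 - 4) = 22*(-2) = -44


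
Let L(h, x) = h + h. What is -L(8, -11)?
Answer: -16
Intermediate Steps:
L(h, x) = 2*h
-L(8, -11) = -2*8 = -1*16 = -16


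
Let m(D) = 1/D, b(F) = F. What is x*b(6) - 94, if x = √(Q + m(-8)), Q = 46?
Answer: -94 + 3*√734/2 ≈ -53.361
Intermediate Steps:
m(D) = 1/D
x = √734/4 (x = √(46 + 1/(-8)) = √(46 - ⅛) = √(367/8) = √734/4 ≈ 6.7731)
x*b(6) - 94 = (√734/4)*6 - 94 = 3*√734/2 - 94 = -94 + 3*√734/2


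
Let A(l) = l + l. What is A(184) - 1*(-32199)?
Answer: 32567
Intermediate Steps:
A(l) = 2*l
A(184) - 1*(-32199) = 2*184 - 1*(-32199) = 368 + 32199 = 32567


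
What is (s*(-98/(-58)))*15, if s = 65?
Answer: 47775/29 ≈ 1647.4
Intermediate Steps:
(s*(-98/(-58)))*15 = (65*(-98/(-58)))*15 = (65*(-98*(-1/58)))*15 = (65*(49/29))*15 = (3185/29)*15 = 47775/29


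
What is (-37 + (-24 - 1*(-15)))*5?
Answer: -230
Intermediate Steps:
(-37 + (-24 - 1*(-15)))*5 = (-37 + (-24 + 15))*5 = (-37 - 9)*5 = -46*5 = -230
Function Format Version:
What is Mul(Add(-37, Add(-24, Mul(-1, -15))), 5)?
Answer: -230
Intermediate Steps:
Mul(Add(-37, Add(-24, Mul(-1, -15))), 5) = Mul(Add(-37, Add(-24, 15)), 5) = Mul(Add(-37, -9), 5) = Mul(-46, 5) = -230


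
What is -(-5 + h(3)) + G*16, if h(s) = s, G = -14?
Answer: -222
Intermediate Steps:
-(-5 + h(3)) + G*16 = -(-5 + 3) - 14*16 = -1*(-2) - 224 = 2 - 224 = -222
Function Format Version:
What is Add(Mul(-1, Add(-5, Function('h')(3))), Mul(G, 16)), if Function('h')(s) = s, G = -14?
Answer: -222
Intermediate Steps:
Add(Mul(-1, Add(-5, Function('h')(3))), Mul(G, 16)) = Add(Mul(-1, Add(-5, 3)), Mul(-14, 16)) = Add(Mul(-1, -2), -224) = Add(2, -224) = -222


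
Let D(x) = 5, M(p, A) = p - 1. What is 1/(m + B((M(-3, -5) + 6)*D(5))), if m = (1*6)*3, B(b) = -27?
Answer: -⅑ ≈ -0.11111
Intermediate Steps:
M(p, A) = -1 + p
m = 18 (m = 6*3 = 18)
1/(m + B((M(-3, -5) + 6)*D(5))) = 1/(18 - 27) = 1/(-9) = -⅑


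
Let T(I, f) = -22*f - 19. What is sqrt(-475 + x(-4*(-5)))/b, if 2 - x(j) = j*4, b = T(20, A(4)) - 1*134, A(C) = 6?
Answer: -I*sqrt(553)/285 ≈ -0.082512*I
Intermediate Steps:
T(I, f) = -19 - 22*f
b = -285 (b = (-19 - 22*6) - 1*134 = (-19 - 132) - 134 = -151 - 134 = -285)
x(j) = 2 - 4*j (x(j) = 2 - j*4 = 2 - 4*j)
sqrt(-475 + x(-4*(-5)))/b = sqrt(-475 + (2 - (-16)*(-5)))/(-285) = sqrt(-475 + (2 - 4*20))*(-1/285) = sqrt(-475 + (2 - 80))*(-1/285) = sqrt(-475 - 78)*(-1/285) = sqrt(-553)*(-1/285) = (I*sqrt(553))*(-1/285) = -I*sqrt(553)/285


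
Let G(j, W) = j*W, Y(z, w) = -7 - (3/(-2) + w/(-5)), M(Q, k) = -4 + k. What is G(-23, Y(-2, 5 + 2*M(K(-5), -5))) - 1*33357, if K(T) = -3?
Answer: -331707/10 ≈ -33171.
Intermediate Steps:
Y(z, w) = -11/2 + w/5 (Y(z, w) = -7 - (3*(-½) + w*(-⅕)) = -7 - (-3/2 - w/5) = -7 + (3/2 + w/5) = -11/2 + w/5)
G(j, W) = W*j
G(-23, Y(-2, 5 + 2*M(K(-5), -5))) - 1*33357 = (-11/2 + (5 + 2*(-4 - 5))/5)*(-23) - 1*33357 = (-11/2 + (5 + 2*(-9))/5)*(-23) - 33357 = (-11/2 + (5 - 18)/5)*(-23) - 33357 = (-11/2 + (⅕)*(-13))*(-23) - 33357 = (-11/2 - 13/5)*(-23) - 33357 = -81/10*(-23) - 33357 = 1863/10 - 33357 = -331707/10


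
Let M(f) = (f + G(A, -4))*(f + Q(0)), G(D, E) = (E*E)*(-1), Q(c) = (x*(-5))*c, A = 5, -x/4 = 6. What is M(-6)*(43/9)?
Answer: 1892/3 ≈ 630.67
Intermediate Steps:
x = -24 (x = -4*6 = -24)
Q(c) = 120*c (Q(c) = (-24*(-5))*c = 120*c)
G(D, E) = -E² (G(D, E) = E²*(-1) = -E²)
M(f) = f*(-16 + f) (M(f) = (f - 1*(-4)²)*(f + 120*0) = (f - 1*16)*(f + 0) = (f - 16)*f = (-16 + f)*f = f*(-16 + f))
M(-6)*(43/9) = (-6*(-16 - 6))*(43/9) = (-6*(-22))*(43*(⅑)) = 132*(43/9) = 1892/3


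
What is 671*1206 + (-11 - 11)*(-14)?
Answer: 809534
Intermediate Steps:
671*1206 + (-11 - 11)*(-14) = 809226 - 22*(-14) = 809226 + 308 = 809534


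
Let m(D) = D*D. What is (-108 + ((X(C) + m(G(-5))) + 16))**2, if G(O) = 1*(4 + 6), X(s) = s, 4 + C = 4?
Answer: 64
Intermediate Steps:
C = 0 (C = -4 + 4 = 0)
G(O) = 10 (G(O) = 1*10 = 10)
m(D) = D**2
(-108 + ((X(C) + m(G(-5))) + 16))**2 = (-108 + ((0 + 10**2) + 16))**2 = (-108 + ((0 + 100) + 16))**2 = (-108 + (100 + 16))**2 = (-108 + 116)**2 = 8**2 = 64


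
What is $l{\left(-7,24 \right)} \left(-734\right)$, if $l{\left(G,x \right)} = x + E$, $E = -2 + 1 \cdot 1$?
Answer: $-16882$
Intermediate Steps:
$E = -1$ ($E = -2 + 1 = -1$)
$l{\left(G,x \right)} = -1 + x$ ($l{\left(G,x \right)} = x - 1 = -1 + x$)
$l{\left(-7,24 \right)} \left(-734\right) = \left(-1 + 24\right) \left(-734\right) = 23 \left(-734\right) = -16882$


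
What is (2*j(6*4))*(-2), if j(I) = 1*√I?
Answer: -8*√6 ≈ -19.596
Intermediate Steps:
j(I) = √I
(2*j(6*4))*(-2) = (2*√(6*4))*(-2) = (2*√24)*(-2) = (2*(2*√6))*(-2) = (4*√6)*(-2) = -8*√6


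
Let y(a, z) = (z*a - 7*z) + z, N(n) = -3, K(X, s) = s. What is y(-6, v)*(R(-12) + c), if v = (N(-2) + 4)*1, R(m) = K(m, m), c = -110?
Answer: 1464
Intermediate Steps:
R(m) = m
v = 1 (v = (-3 + 4)*1 = 1*1 = 1)
y(a, z) = -6*z + a*z (y(a, z) = (a*z - 7*z) + z = (-7*z + a*z) + z = -6*z + a*z)
y(-6, v)*(R(-12) + c) = (1*(-6 - 6))*(-12 - 110) = (1*(-12))*(-122) = -12*(-122) = 1464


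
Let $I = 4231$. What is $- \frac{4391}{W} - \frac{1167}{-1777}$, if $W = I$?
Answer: $- \frac{2865230}{7518487} \approx -0.38109$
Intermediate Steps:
$W = 4231$
$- \frac{4391}{W} - \frac{1167}{-1777} = - \frac{4391}{4231} - \frac{1167}{-1777} = \left(-4391\right) \frac{1}{4231} - - \frac{1167}{1777} = - \frac{4391}{4231} + \frac{1167}{1777} = - \frac{2865230}{7518487}$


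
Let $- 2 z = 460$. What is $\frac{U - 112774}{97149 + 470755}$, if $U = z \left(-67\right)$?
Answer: $- \frac{24341}{141976} \approx -0.17144$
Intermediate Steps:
$z = -230$ ($z = \left(- \frac{1}{2}\right) 460 = -230$)
$U = 15410$ ($U = \left(-230\right) \left(-67\right) = 15410$)
$\frac{U - 112774}{97149 + 470755} = \frac{15410 - 112774}{97149 + 470755} = - \frac{97364}{567904} = \left(-97364\right) \frac{1}{567904} = - \frac{24341}{141976}$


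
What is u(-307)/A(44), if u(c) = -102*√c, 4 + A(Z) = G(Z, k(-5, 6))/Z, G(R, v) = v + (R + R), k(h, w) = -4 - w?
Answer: 2244*I*√307/49 ≈ 802.41*I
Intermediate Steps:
G(R, v) = v + 2*R
A(Z) = -4 + (-10 + 2*Z)/Z (A(Z) = -4 + ((-4 - 1*6) + 2*Z)/Z = -4 + ((-4 - 6) + 2*Z)/Z = -4 + (-10 + 2*Z)/Z)
u(-307)/A(44) = (-102*I*√307)/(-2 - 10/44) = (-102*I*√307)/(-2 - 10*1/44) = (-102*I*√307)/(-2 - 5/22) = (-102*I*√307)/(-49/22) = -102*I*√307*(-22/49) = 2244*I*√307/49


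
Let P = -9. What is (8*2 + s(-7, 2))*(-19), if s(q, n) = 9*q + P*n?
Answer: 1235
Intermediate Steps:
s(q, n) = -9*n + 9*q (s(q, n) = 9*q - 9*n = -9*n + 9*q)
(8*2 + s(-7, 2))*(-19) = (8*2 + (-9*2 + 9*(-7)))*(-19) = (16 + (-18 - 63))*(-19) = (16 - 81)*(-19) = -65*(-19) = 1235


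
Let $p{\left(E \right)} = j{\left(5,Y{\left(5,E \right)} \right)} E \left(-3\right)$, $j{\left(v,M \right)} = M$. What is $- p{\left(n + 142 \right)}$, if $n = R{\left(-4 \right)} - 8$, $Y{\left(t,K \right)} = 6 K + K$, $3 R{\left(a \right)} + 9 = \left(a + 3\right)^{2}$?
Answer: $\frac{1086652}{3} \approx 3.6222 \cdot 10^{5}$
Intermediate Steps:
$R{\left(a \right)} = -3 + \frac{\left(3 + a\right)^{2}}{3}$ ($R{\left(a \right)} = -3 + \frac{\left(a + 3\right)^{2}}{3} = -3 + \frac{\left(3 + a\right)^{2}}{3}$)
$Y{\left(t,K \right)} = 7 K$
$n = - \frac{32}{3}$ ($n = \frac{1}{3} \left(-4\right) \left(6 - 4\right) - 8 = \frac{1}{3} \left(-4\right) 2 - 8 = - \frac{8}{3} - 8 = - \frac{32}{3} \approx -10.667$)
$p{\left(E \right)} = - 21 E^{2}$ ($p{\left(E \right)} = 7 E E \left(-3\right) = 7 E^{2} \left(-3\right) = - 21 E^{2}$)
$- p{\left(n + 142 \right)} = - \left(-21\right) \left(- \frac{32}{3} + 142\right)^{2} = - \left(-21\right) \left(\frac{394}{3}\right)^{2} = - \frac{\left(-21\right) 155236}{9} = \left(-1\right) \left(- \frac{1086652}{3}\right) = \frac{1086652}{3}$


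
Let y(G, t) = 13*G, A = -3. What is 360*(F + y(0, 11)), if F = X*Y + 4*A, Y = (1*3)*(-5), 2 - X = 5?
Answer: 11880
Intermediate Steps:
X = -3 (X = 2 - 1*5 = 2 - 5 = -3)
Y = -15 (Y = 3*(-5) = -15)
F = 33 (F = -3*(-15) + 4*(-3) = 45 - 12 = 33)
360*(F + y(0, 11)) = 360*(33 + 13*0) = 360*(33 + 0) = 360*33 = 11880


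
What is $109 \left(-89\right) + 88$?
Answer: $-9613$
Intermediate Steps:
$109 \left(-89\right) + 88 = -9701 + 88 = -9613$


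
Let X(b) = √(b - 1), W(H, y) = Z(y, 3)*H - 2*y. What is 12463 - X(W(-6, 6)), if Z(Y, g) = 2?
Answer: 12463 - 5*I ≈ 12463.0 - 5.0*I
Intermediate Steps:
W(H, y) = -2*y + 2*H (W(H, y) = 2*H - 2*y = -2*y + 2*H)
X(b) = √(-1 + b)
12463 - X(W(-6, 6)) = 12463 - √(-1 + (-2*6 + 2*(-6))) = 12463 - √(-1 + (-12 - 12)) = 12463 - √(-1 - 24) = 12463 - √(-25) = 12463 - 5*I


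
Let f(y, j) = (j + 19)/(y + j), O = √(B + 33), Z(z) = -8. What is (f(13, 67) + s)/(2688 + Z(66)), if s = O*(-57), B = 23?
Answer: 43/107200 - 57*√14/1340 ≈ -0.15876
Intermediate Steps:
O = 2*√14 (O = √(23 + 33) = √56 = 2*√14 ≈ 7.4833)
f(y, j) = (19 + j)/(j + y)
s = -114*√14 (s = (2*√14)*(-57) = -114*√14 ≈ -426.55)
(f(13, 67) + s)/(2688 + Z(66)) = ((19 + 67)/(67 + 13) - 114*√14)/(2688 - 8) = (86/80 - 114*√14)/2680 = ((1/80)*86 - 114*√14)*(1/2680) = (43/40 - 114*√14)*(1/2680) = 43/107200 - 57*√14/1340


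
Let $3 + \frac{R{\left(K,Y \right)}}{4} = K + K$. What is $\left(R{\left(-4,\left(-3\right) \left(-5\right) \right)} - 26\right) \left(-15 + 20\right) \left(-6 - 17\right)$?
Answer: $8050$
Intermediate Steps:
$R{\left(K,Y \right)} = -12 + 8 K$ ($R{\left(K,Y \right)} = -12 + 4 \left(K + K\right) = -12 + 4 \cdot 2 K = -12 + 8 K$)
$\left(R{\left(-4,\left(-3\right) \left(-5\right) \right)} - 26\right) \left(-15 + 20\right) \left(-6 - 17\right) = \left(\left(-12 + 8 \left(-4\right)\right) - 26\right) \left(-15 + 20\right) \left(-6 - 17\right) = \left(\left(-12 - 32\right) - 26\right) 5 \left(-23\right) = \left(-44 - 26\right) \left(-115\right) = \left(-70\right) \left(-115\right) = 8050$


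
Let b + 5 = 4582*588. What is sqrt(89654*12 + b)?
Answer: sqrt(3770059) ≈ 1941.7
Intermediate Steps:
b = 2694211 (b = -5 + 4582*588 = -5 + 2694216 = 2694211)
sqrt(89654*12 + b) = sqrt(89654*12 + 2694211) = sqrt(1075848 + 2694211) = sqrt(3770059)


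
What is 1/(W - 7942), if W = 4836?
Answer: -1/3106 ≈ -0.00032196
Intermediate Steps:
1/(W - 7942) = 1/(4836 - 7942) = 1/(-3106) = -1/3106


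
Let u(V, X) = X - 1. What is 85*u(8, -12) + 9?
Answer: -1096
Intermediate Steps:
u(V, X) = -1 + X
85*u(8, -12) + 9 = 85*(-1 - 12) + 9 = 85*(-13) + 9 = -1105 + 9 = -1096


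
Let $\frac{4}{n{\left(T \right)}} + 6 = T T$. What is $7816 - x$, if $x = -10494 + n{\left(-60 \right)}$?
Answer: $\frac{32903068}{1797} \approx 18310.0$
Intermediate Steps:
$n{\left(T \right)} = \frac{4}{-6 + T^{2}}$ ($n{\left(T \right)} = \frac{4}{-6 + T T} = \frac{4}{-6 + T^{2}}$)
$x = - \frac{18857716}{1797}$ ($x = -10494 + \frac{4}{-6 + \left(-60\right)^{2}} = -10494 + \frac{4}{-6 + 3600} = -10494 + \frac{4}{3594} = -10494 + 4 \cdot \frac{1}{3594} = -10494 + \frac{2}{1797} = - \frac{18857716}{1797} \approx -10494.0$)
$7816 - x = 7816 - - \frac{18857716}{1797} = 7816 + \frac{18857716}{1797} = \frac{32903068}{1797}$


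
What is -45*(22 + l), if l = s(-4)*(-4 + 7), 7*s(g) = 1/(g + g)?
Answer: -55305/56 ≈ -987.59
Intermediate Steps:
s(g) = 1/(14*g) (s(g) = 1/(7*(g + g)) = 1/(7*((2*g))) = (1/(2*g))/7 = 1/(14*g))
l = -3/56 (l = ((1/14)/(-4))*(-4 + 7) = ((1/14)*(-¼))*3 = -1/56*3 = -3/56 ≈ -0.053571)
-45*(22 + l) = -45*(22 - 3/56) = -45*1229/56 = -55305/56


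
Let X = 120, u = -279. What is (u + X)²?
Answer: 25281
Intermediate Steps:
(u + X)² = (-279 + 120)² = (-159)² = 25281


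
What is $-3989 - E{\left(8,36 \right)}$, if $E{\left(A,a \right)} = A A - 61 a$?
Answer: $-1857$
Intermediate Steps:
$E{\left(A,a \right)} = A^{2} - 61 a$
$-3989 - E{\left(8,36 \right)} = -3989 - \left(8^{2} - 2196\right) = -3989 - \left(64 - 2196\right) = -3989 - -2132 = -3989 + 2132 = -1857$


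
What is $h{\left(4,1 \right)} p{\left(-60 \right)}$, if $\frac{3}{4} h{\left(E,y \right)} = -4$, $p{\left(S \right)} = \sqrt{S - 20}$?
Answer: $- \frac{64 i \sqrt{5}}{3} \approx - 47.703 i$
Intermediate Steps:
$p{\left(S \right)} = \sqrt{-20 + S}$
$h{\left(E,y \right)} = - \frac{16}{3}$ ($h{\left(E,y \right)} = \frac{4}{3} \left(-4\right) = - \frac{16}{3}$)
$h{\left(4,1 \right)} p{\left(-60 \right)} = - \frac{16 \sqrt{-20 - 60}}{3} = - \frac{16 \sqrt{-80}}{3} = - \frac{16 \cdot 4 i \sqrt{5}}{3} = - \frac{64 i \sqrt{5}}{3}$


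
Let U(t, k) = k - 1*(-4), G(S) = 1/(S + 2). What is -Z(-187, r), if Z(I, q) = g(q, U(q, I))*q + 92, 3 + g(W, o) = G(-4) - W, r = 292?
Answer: 86194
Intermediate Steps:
G(S) = 1/(2 + S)
U(t, k) = 4 + k (U(t, k) = k + 4 = 4 + k)
g(W, o) = -7/2 - W (g(W, o) = -3 + (1/(2 - 4) - W) = -3 + (1/(-2) - W) = -3 + (-½ - W) = -7/2 - W)
Z(I, q) = 92 + q*(-7/2 - q) (Z(I, q) = (-7/2 - q)*q + 92 = q*(-7/2 - q) + 92 = 92 + q*(-7/2 - q))
-Z(-187, r) = -(92 - ½*292*(7 + 2*292)) = -(92 - ½*292*(7 + 584)) = -(92 - ½*292*591) = -(92 - 86286) = -1*(-86194) = 86194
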